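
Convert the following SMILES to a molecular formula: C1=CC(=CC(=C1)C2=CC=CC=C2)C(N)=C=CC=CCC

C19H19N

Heavy atoms from the SMILES: 19 C, 1 N.
Implicit hydrogens by atom environment:
  9 × C (aromatic): 1 H each → 9
  3 × C: 1 H each → 3
  3 × C (aromatic): no H
  2 × C: no H
  1 × C: 3 H
  1 × C: 2 H
  1 × N: 2 H
  Total hydrogens = 19.
Molecular formula: C19H19N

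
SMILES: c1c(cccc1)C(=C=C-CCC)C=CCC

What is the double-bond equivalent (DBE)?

7

Molecular formula from the SMILES: C16H20.
DoU = (2C + 2 + N − H − X)/2 = (2·16 + 2 + 0 − 20 − 0)/2 = 14/2 = 7.
(Structurally: 1 ring(s) + 6 π bond(s) = 7.)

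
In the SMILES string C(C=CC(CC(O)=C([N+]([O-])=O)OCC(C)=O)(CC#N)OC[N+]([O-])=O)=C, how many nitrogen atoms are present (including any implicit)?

The symbol for nitrogen appears 3 times in the SMILES.

3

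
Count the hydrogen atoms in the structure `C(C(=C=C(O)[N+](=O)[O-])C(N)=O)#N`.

3

Hydrogens are implicit in SMILES; fill each atom to its normal valence:
  5 × C: no H
  2 × O: no H
  1 × N: 2 H
  1 × N: no H
  1 × N (charge +1): no H
  1 × O: 1 H
  1 × O (charge -1): no H
  Total hydrogens = 3.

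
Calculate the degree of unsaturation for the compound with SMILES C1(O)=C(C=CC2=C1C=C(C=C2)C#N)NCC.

9

Molecular formula from the SMILES: C13H12N2O.
DoU = (2C + 2 + N − H − X)/2 = (2·13 + 2 + 2 − 12 − 0)/2 = 18/2 = 9.
(Structurally: 2 ring(s) + 7 π bond(s) = 9.)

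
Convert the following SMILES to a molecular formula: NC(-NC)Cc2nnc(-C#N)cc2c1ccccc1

Heavy atoms from the SMILES: 14 C, 5 N.
Implicit hydrogens by atom environment:
  6 × C (aromatic): 1 H each → 6
  4 × C (aromatic): no H
  2 × N (aromatic): no H
  1 × C: 3 H
  1 × C: 2 H
  1 × C: 1 H
  1 × C: no H
  1 × N: 2 H
  1 × N: 1 H
  1 × N: no H
  Total hydrogens = 15.
Molecular formula: C14H15N5

C14H15N5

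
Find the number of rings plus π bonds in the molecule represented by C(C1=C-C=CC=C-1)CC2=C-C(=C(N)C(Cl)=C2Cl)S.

8

Molecular formula from the SMILES: C14H13Cl2NS.
DoU = (2C + 2 + N − H − X)/2 = (2·14 + 2 + 1 − 13 − 2)/2 = 16/2 = 8.
(Structurally: 2 ring(s) + 6 π bond(s) = 8.)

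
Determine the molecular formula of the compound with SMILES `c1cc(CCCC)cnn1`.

C8H12N2

Heavy atoms from the SMILES: 8 C, 2 N.
Implicit hydrogens by atom environment:
  3 × C: 2 H each → 6
  3 × C (aromatic): 1 H each → 3
  2 × N (aromatic): no H
  1 × C: 3 H
  1 × C (aromatic): no H
  Total hydrogens = 12.
Molecular formula: C8H12N2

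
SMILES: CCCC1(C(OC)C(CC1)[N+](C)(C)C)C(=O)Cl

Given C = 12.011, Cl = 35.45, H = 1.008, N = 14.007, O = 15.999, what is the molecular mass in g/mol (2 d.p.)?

262.80

Molecular formula: C13H25ClNO2+.
M = 13×12.011 + 1×35.45 + 25×1.008 + 1×14.007 + 2×15.999 = 262.80 g/mol.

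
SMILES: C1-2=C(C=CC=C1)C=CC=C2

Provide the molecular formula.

Heavy atoms from the SMILES: 10 C.
Implicit hydrogens by atom environment:
  8 × C (aromatic): 1 H each → 8
  2 × C (aromatic): no H
  Total hydrogens = 8.
Molecular formula: C10H8

C10H8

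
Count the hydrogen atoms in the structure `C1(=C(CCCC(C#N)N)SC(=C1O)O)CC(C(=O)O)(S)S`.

16

Hydrogens are implicit in SMILES; fill each atom to its normal valence:
  4 × C: 2 H each → 8
  4 × C (aromatic): no H
  3 × C: no H
  3 × O: 1 H each → 3
  2 × S: 1 H each → 2
  1 × C: 1 H
  1 × N: 2 H
  1 × N: no H
  1 × O: no H
  1 × S (aromatic): no H
  Total hydrogens = 16.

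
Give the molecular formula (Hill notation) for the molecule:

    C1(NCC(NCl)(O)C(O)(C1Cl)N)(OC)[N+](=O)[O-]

C6H12Cl2N4O5

Heavy atoms from the SMILES: 6 C, 2 Cl, 4 N, 5 O.
Implicit hydrogens by atom environment:
  3 × C: no H
  2 × Cl: no H
  2 × N: 1 H each → 2
  2 × O: 1 H each → 2
  2 × O: no H
  1 × C: 3 H
  1 × C: 2 H
  1 × C: 1 H
  1 × N: 2 H
  1 × N (charge +1): no H
  1 × O (charge -1): no H
  Total hydrogens = 12.
Molecular formula: C6H12Cl2N4O5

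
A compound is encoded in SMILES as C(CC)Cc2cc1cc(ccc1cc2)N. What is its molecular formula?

Heavy atoms from the SMILES: 14 C, 1 N.
Implicit hydrogens by atom environment:
  6 × C (aromatic): 1 H each → 6
  4 × C (aromatic): no H
  3 × C: 2 H each → 6
  1 × C: 3 H
  1 × N: 2 H
  Total hydrogens = 17.
Molecular formula: C14H17N

C14H17N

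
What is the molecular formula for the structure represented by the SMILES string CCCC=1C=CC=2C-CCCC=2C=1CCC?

C16H24

Heavy atoms from the SMILES: 16 C.
Implicit hydrogens by atom environment:
  8 × C: 2 H each → 16
  4 × C (aromatic): no H
  2 × C: 3 H each → 6
  2 × C (aromatic): 1 H each → 2
  Total hydrogens = 24.
Molecular formula: C16H24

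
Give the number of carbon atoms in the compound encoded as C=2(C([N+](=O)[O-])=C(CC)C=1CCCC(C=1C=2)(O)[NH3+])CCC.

The symbol for carbon appears 15 times in the SMILES.

15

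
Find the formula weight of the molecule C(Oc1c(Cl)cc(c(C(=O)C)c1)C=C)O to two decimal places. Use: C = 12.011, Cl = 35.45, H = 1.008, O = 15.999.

Molecular formula: C11H11ClO3.
M = 11×12.011 + 1×35.45 + 11×1.008 + 3×15.999 = 226.66 g/mol.

226.66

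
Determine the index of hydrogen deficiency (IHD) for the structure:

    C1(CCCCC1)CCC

1

Molecular formula from the SMILES: C9H18.
DoU = (2C + 2 + N − H − X)/2 = (2·9 + 2 + 0 − 18 − 0)/2 = 2/2 = 1.
(Structurally: 1 ring(s) + 0 π bond(s) = 1.)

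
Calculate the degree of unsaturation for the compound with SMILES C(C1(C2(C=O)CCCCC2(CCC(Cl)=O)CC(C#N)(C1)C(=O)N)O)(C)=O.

8

Molecular formula from the SMILES: C18H23ClN2O5.
DoU = (2C + 2 + N − H − X)/2 = (2·18 + 2 + 2 − 23 − 1)/2 = 16/2 = 8.
(Structurally: 2 ring(s) + 6 π bond(s) = 8.)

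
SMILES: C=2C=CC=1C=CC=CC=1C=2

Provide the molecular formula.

Heavy atoms from the SMILES: 10 C.
Implicit hydrogens by atom environment:
  8 × C (aromatic): 1 H each → 8
  2 × C (aromatic): no H
  Total hydrogens = 8.
Molecular formula: C10H8

C10H8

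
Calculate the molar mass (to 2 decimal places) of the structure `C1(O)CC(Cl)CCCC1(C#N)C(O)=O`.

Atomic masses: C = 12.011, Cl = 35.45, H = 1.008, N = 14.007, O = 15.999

Molecular formula: C9H12ClNO3.
M = 9×12.011 + 1×35.45 + 12×1.008 + 1×14.007 + 3×15.999 = 217.65 g/mol.

217.65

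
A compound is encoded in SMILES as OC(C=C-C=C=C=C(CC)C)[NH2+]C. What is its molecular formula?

Heavy atoms from the SMILES: 11 C, 1 N, 1 O.
Implicit hydrogens by atom environment:
  4 × C: 1 H each → 4
  3 × C: 3 H each → 9
  3 × C: no H
  1 × C: 2 H
  1 × N (charge +1): 2 H
  1 × O: 1 H
  Total hydrogens = 18.
Net charge +1.
Molecular formula: C11H18NO+

C11H18NO+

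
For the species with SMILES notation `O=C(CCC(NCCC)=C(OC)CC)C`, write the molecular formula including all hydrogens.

Heavy atoms from the SMILES: 12 C, 1 N, 2 O.
Implicit hydrogens by atom environment:
  5 × C: 2 H each → 10
  4 × C: 3 H each → 12
  3 × C: no H
  2 × O: no H
  1 × N: 1 H
  Total hydrogens = 23.
Molecular formula: C12H23NO2

C12H23NO2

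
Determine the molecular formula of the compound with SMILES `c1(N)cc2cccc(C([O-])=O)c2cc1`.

Heavy atoms from the SMILES: 11 C, 1 N, 2 O.
Implicit hydrogens by atom environment:
  6 × C (aromatic): 1 H each → 6
  4 × C (aromatic): no H
  1 × C: no H
  1 × N: 2 H
  1 × O: no H
  1 × O (charge -1): no H
  Total hydrogens = 8.
Net charge -1.
Molecular formula: C11H8NO2-

C11H8NO2-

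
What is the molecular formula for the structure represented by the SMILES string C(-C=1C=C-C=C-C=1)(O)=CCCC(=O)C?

Heavy atoms from the SMILES: 12 C, 2 O.
Implicit hydrogens by atom environment:
  5 × C (aromatic): 1 H each → 5
  2 × C: 2 H each → 4
  2 × C: no H
  1 × C: 3 H
  1 × C: 1 H
  1 × C (aromatic): no H
  1 × O: 1 H
  1 × O: no H
  Total hydrogens = 14.
Molecular formula: C12H14O2

C12H14O2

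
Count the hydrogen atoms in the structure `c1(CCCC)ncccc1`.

Hydrogens are implicit in SMILES; fill each atom to its normal valence:
  4 × C (aromatic): 1 H each → 4
  3 × C: 2 H each → 6
  1 × C: 3 H
  1 × C (aromatic): no H
  1 × N (aromatic): no H
  Total hydrogens = 13.

13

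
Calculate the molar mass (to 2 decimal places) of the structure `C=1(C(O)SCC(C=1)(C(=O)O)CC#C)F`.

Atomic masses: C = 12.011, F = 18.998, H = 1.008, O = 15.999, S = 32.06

Molecular formula: C9H9FO3S.
M = 9×12.011 + 1×18.998 + 9×1.008 + 3×15.999 + 1×32.06 = 216.23 g/mol.

216.23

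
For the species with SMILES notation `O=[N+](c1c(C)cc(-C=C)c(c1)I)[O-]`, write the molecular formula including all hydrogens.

C9H8INO2

Heavy atoms from the SMILES: 9 C, 1 I, 1 N, 2 O.
Implicit hydrogens by atom environment:
  4 × C (aromatic): no H
  2 × C (aromatic): 1 H each → 2
  1 × C: 3 H
  1 × C: 2 H
  1 × C: 1 H
  1 × I: no H
  1 × N (charge +1): no H
  1 × O: no H
  1 × O (charge -1): no H
  Total hydrogens = 8.
Molecular formula: C9H8INO2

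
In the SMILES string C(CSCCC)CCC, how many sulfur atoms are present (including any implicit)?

1

The symbol for sulfur appears 1 time in the SMILES.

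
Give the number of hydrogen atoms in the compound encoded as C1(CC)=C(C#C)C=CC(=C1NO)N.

12

Hydrogens are implicit in SMILES; fill each atom to its normal valence:
  4 × C (aromatic): no H
  2 × C (aromatic): 1 H each → 2
  1 × C: 3 H
  1 × C: 2 H
  1 × C: 1 H
  1 × C: no H
  1 × N: 2 H
  1 × N: 1 H
  1 × O: 1 H
  Total hydrogens = 12.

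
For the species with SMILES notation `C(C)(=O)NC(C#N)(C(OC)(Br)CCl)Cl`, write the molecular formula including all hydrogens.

Heavy atoms from the SMILES: 1 Br, 7 C, 2 Cl, 2 N, 2 O.
Implicit hydrogens by atom environment:
  4 × C: no H
  2 × C: 3 H each → 6
  2 × Cl: no H
  2 × O: no H
  1 × Br: no H
  1 × C: 2 H
  1 × N: 1 H
  1 × N: no H
  Total hydrogens = 9.
Molecular formula: C7H9BrCl2N2O2

C7H9BrCl2N2O2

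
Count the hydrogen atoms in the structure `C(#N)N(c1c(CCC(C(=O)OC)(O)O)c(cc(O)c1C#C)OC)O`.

16

Hydrogens are implicit in SMILES; fill each atom to its normal valence:
  5 × C (aromatic): no H
  4 × C: no H
  4 × O: 1 H each → 4
  3 × O: no H
  2 × C: 3 H each → 6
  2 × C: 2 H each → 4
  2 × N: no H
  1 × C (aromatic): 1 H
  1 × C: 1 H
  Total hydrogens = 16.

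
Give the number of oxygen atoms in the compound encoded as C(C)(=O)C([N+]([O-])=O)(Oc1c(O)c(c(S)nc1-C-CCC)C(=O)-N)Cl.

6

The symbol for oxygen appears 6 times in the SMILES.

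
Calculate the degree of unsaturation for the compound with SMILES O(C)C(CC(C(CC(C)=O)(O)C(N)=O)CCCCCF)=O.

3

Molecular formula from the SMILES: C14H24FNO5.
DoU = (2C + 2 + N − H − X)/2 = (2·14 + 2 + 1 − 24 − 1)/2 = 6/2 = 3.
(Structurally: 0 ring(s) + 3 π bond(s) = 3.)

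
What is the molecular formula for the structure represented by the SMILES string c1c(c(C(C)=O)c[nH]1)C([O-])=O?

C7H6NO3-

Heavy atoms from the SMILES: 7 C, 1 N, 3 O.
Implicit hydrogens by atom environment:
  2 × C (aromatic): 1 H each → 2
  2 × C (aromatic): no H
  2 × C: no H
  2 × O: no H
  1 × C: 3 H
  1 × N (aromatic): 1 H
  1 × O (charge -1): no H
  Total hydrogens = 6.
Net charge -1.
Molecular formula: C7H6NO3-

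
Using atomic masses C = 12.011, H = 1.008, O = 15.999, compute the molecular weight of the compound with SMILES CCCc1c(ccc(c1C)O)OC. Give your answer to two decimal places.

Molecular formula: C11H16O2.
M = 11×12.011 + 16×1.008 + 2×15.999 = 180.25 g/mol.

180.25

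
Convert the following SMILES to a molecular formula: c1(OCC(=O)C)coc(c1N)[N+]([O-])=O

C7H8N2O5

Heavy atoms from the SMILES: 7 C, 2 N, 5 O.
Implicit hydrogens by atom environment:
  3 × C (aromatic): no H
  3 × O: no H
  1 × C: 3 H
  1 × C: 2 H
  1 × C (aromatic): 1 H
  1 × C: no H
  1 × N: 2 H
  1 × N (charge +1): no H
  1 × O (aromatic): no H
  1 × O (charge -1): no H
  Total hydrogens = 8.
Molecular formula: C7H8N2O5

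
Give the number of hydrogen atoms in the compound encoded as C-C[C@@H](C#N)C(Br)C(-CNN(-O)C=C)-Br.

Hydrogens are implicit in SMILES; fill each atom to its normal valence:
  4 × C: 1 H each → 4
  3 × C: 2 H each → 6
  2 × Br: no H
  2 × N: no H
  1 × C: 3 H
  1 × C: no H
  1 × N: 1 H
  1 × O: 1 H
  Total hydrogens = 15.

15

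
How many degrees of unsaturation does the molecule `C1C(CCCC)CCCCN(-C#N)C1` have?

Molecular formula from the SMILES: C12H22N2.
DoU = (2C + 2 + N − H − X)/2 = (2·12 + 2 + 2 − 22 − 0)/2 = 6/2 = 3.
(Structurally: 1 ring(s) + 2 π bond(s) = 3.)

3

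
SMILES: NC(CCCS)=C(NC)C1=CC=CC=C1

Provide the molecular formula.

C12H18N2S

Heavy atoms from the SMILES: 12 C, 2 N, 1 S.
Implicit hydrogens by atom environment:
  5 × C (aromatic): 1 H each → 5
  3 × C: 2 H each → 6
  2 × C: no H
  1 × C: 3 H
  1 × C (aromatic): no H
  1 × N: 2 H
  1 × N: 1 H
  1 × S: 1 H
  Total hydrogens = 18.
Molecular formula: C12H18N2S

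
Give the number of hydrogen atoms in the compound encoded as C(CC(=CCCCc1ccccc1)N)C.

Hydrogens are implicit in SMILES; fill each atom to its normal valence:
  5 × C: 2 H each → 10
  5 × C (aromatic): 1 H each → 5
  1 × C: 3 H
  1 × C: 1 H
  1 × C: no H
  1 × C (aromatic): no H
  1 × N: 2 H
  Total hydrogens = 21.

21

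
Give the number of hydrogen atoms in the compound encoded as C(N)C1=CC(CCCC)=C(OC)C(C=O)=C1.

Hydrogens are implicit in SMILES; fill each atom to its normal valence:
  4 × C: 2 H each → 8
  4 × C (aromatic): no H
  2 × C: 3 H each → 6
  2 × C (aromatic): 1 H each → 2
  2 × O: no H
  1 × C: 1 H
  1 × N: 2 H
  Total hydrogens = 19.

19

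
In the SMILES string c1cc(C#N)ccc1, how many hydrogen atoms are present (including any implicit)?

5

Hydrogens are implicit in SMILES; fill each atom to its normal valence:
  5 × C (aromatic): 1 H each → 5
  1 × C (aromatic): no H
  1 × C: no H
  1 × N: no H
  Total hydrogens = 5.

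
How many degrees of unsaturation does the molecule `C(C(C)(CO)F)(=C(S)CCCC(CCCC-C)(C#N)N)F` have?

Molecular formula from the SMILES: C15H26F2N2OS.
DoU = (2C + 2 + N − H − X)/2 = (2·15 + 2 + 2 − 26 − 2)/2 = 6/2 = 3.
(Structurally: 0 ring(s) + 3 π bond(s) = 3.)

3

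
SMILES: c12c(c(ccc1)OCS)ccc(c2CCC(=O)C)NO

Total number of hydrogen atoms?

Hydrogens are implicit in SMILES; fill each atom to its normal valence:
  5 × C (aromatic): 1 H each → 5
  5 × C (aromatic): no H
  3 × C: 2 H each → 6
  2 × O: no H
  1 × C: 3 H
  1 × C: no H
  1 × N: 1 H
  1 × O: 1 H
  1 × S: 1 H
  Total hydrogens = 17.

17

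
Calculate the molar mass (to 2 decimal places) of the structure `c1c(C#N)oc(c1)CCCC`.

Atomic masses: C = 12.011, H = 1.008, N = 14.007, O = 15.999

149.19

Molecular formula: C9H11NO.
M = 9×12.011 + 11×1.008 + 1×14.007 + 1×15.999 = 149.19 g/mol.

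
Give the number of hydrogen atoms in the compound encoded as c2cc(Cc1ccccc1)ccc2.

Hydrogens are implicit in SMILES; fill each atom to its normal valence:
  10 × C (aromatic): 1 H each → 10
  2 × C (aromatic): no H
  1 × C: 2 H
  Total hydrogens = 12.

12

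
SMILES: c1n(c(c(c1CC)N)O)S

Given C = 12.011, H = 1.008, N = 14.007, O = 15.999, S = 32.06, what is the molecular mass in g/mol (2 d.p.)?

158.22

Molecular formula: C6H10N2OS.
M = 6×12.011 + 10×1.008 + 2×14.007 + 1×15.999 + 1×32.06 = 158.22 g/mol.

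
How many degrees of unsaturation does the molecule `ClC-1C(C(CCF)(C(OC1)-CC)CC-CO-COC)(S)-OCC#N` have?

3

Molecular formula from the SMILES: C16H27ClFNO4S.
DoU = (2C + 2 + N − H − X)/2 = (2·16 + 2 + 1 − 27 − 2)/2 = 6/2 = 3.
(Structurally: 1 ring(s) + 2 π bond(s) = 3.)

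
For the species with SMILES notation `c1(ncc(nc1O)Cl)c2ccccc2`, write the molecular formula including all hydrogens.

Heavy atoms from the SMILES: 10 C, 1 Cl, 2 N, 1 O.
Implicit hydrogens by atom environment:
  6 × C (aromatic): 1 H each → 6
  4 × C (aromatic): no H
  2 × N (aromatic): no H
  1 × Cl: no H
  1 × O: 1 H
  Total hydrogens = 7.
Molecular formula: C10H7ClN2O

C10H7ClN2O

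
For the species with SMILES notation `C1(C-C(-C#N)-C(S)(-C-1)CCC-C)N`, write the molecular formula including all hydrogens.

Heavy atoms from the SMILES: 10 C, 2 N, 1 S.
Implicit hydrogens by atom environment:
  5 × C: 2 H each → 10
  2 × C: 1 H each → 2
  2 × C: no H
  1 × C: 3 H
  1 × N: 2 H
  1 × N: no H
  1 × S: 1 H
  Total hydrogens = 18.
Molecular formula: C10H18N2S

C10H18N2S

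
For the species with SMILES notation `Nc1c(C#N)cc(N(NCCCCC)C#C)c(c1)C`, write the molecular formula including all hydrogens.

Heavy atoms from the SMILES: 15 C, 4 N.
Implicit hydrogens by atom environment:
  4 × C: 2 H each → 8
  4 × C (aromatic): no H
  2 × C: 3 H each → 6
  2 × C (aromatic): 1 H each → 2
  2 × C: no H
  2 × N: no H
  1 × C: 1 H
  1 × N: 2 H
  1 × N: 1 H
  Total hydrogens = 20.
Molecular formula: C15H20N4

C15H20N4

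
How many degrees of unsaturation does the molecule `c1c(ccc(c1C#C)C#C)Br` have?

Molecular formula from the SMILES: C10H5Br.
DoU = (2C + 2 + N − H − X)/2 = (2·10 + 2 + 0 − 5 − 1)/2 = 16/2 = 8.
(Structurally: 1 ring(s) + 7 π bond(s) = 8.)

8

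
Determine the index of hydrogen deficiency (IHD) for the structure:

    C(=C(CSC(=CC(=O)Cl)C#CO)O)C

Molecular formula from the SMILES: C9H9ClO3S.
DoU = (2C + 2 + N − H − X)/2 = (2·9 + 2 + 0 − 9 − 1)/2 = 10/2 = 5.
(Structurally: 0 ring(s) + 5 π bond(s) = 5.)

5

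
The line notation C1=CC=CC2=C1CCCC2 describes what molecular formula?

Heavy atoms from the SMILES: 10 C.
Implicit hydrogens by atom environment:
  4 × C: 2 H each → 8
  4 × C (aromatic): 1 H each → 4
  2 × C (aromatic): no H
  Total hydrogens = 12.
Molecular formula: C10H12

C10H12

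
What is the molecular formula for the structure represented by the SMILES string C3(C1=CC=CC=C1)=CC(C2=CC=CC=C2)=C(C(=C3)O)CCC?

C21H20O

Heavy atoms from the SMILES: 21 C, 1 O.
Implicit hydrogens by atom environment:
  12 × C (aromatic): 1 H each → 12
  6 × C (aromatic): no H
  2 × C: 2 H each → 4
  1 × C: 3 H
  1 × O: 1 H
  Total hydrogens = 20.
Molecular formula: C21H20O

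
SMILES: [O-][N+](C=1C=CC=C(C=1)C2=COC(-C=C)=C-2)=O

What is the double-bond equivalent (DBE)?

Molecular formula from the SMILES: C12H9NO3.
DoU = (2C + 2 + N − H − X)/2 = (2·12 + 2 + 1 − 9 − 0)/2 = 18/2 = 9.
(Structurally: 2 ring(s) + 7 π bond(s) = 9.)

9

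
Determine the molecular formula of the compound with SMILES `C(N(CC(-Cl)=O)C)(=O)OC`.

C5H8ClNO3

Heavy atoms from the SMILES: 5 C, 1 Cl, 1 N, 3 O.
Implicit hydrogens by atom environment:
  3 × O: no H
  2 × C: 3 H each → 6
  2 × C: no H
  1 × C: 2 H
  1 × Cl: no H
  1 × N: no H
  Total hydrogens = 8.
Molecular formula: C5H8ClNO3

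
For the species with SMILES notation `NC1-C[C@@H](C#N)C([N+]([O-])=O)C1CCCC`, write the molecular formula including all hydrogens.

Heavy atoms from the SMILES: 10 C, 3 N, 2 O.
Implicit hydrogens by atom environment:
  4 × C: 2 H each → 8
  4 × C: 1 H each → 4
  1 × C: 3 H
  1 × C: no H
  1 × N: 2 H
  1 × N: no H
  1 × N (charge +1): no H
  1 × O: no H
  1 × O (charge -1): no H
  Total hydrogens = 17.
Molecular formula: C10H17N3O2

C10H17N3O2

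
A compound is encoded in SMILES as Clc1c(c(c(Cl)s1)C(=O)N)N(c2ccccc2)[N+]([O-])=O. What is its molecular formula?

Heavy atoms from the SMILES: 11 C, 2 Cl, 3 N, 3 O, 1 S.
Implicit hydrogens by atom environment:
  5 × C (aromatic): 1 H each → 5
  5 × C (aromatic): no H
  2 × Cl: no H
  2 × O: no H
  1 × C: no H
  1 × N: 2 H
  1 × N: no H
  1 × N (charge +1): no H
  1 × O (charge -1): no H
  1 × S (aromatic): no H
  Total hydrogens = 7.
Molecular formula: C11H7Cl2N3O3S

C11H7Cl2N3O3S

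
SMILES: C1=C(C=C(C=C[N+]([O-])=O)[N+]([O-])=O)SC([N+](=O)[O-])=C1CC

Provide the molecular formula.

Heavy atoms from the SMILES: 10 C, 3 N, 6 O, 1 S.
Implicit hydrogens by atom environment:
  3 × C: 1 H each → 3
  3 × C (aromatic): no H
  3 × N (charge +1): no H
  3 × O: no H
  3 × O (charge -1): no H
  1 × C: 3 H
  1 × C: 2 H
  1 × C (aromatic): 1 H
  1 × C: no H
  1 × S (aromatic): no H
  Total hydrogens = 9.
Molecular formula: C10H9N3O6S

C10H9N3O6S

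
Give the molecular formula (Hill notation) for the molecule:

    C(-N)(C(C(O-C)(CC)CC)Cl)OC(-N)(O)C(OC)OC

Heavy atoms from the SMILES: 12 C, 1 Cl, 2 N, 5 O.
Implicit hydrogens by atom environment:
  5 × C: 3 H each → 15
  4 × O: no H
  3 × C: 1 H each → 3
  2 × C: 2 H each → 4
  2 × C: no H
  2 × N: 2 H each → 4
  1 × Cl: no H
  1 × O: 1 H
  Total hydrogens = 27.
Molecular formula: C12H27ClN2O5

C12H27ClN2O5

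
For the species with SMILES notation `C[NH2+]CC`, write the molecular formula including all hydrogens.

C3H10N+

Heavy atoms from the SMILES: 3 C, 1 N.
Implicit hydrogens by atom environment:
  2 × C: 3 H each → 6
  1 × C: 2 H
  1 × N (charge +1): 2 H
  Total hydrogens = 10.
Net charge +1.
Molecular formula: C3H10N+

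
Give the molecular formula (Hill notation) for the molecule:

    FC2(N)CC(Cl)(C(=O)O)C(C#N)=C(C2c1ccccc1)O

Heavy atoms from the SMILES: 14 C, 1 Cl, 1 F, 2 N, 3 O.
Implicit hydrogens by atom environment:
  6 × C: no H
  5 × C (aromatic): 1 H each → 5
  2 × O: 1 H each → 2
  1 × C: 2 H
  1 × C: 1 H
  1 × C (aromatic): no H
  1 × Cl: no H
  1 × F: no H
  1 × N: 2 H
  1 × N: no H
  1 × O: no H
  Total hydrogens = 12.
Molecular formula: C14H12ClFN2O3

C14H12ClFN2O3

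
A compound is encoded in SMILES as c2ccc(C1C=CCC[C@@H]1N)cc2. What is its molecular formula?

Heavy atoms from the SMILES: 12 C, 1 N.
Implicit hydrogens by atom environment:
  5 × C (aromatic): 1 H each → 5
  4 × C: 1 H each → 4
  2 × C: 2 H each → 4
  1 × C (aromatic): no H
  1 × N: 2 H
  Total hydrogens = 15.
Molecular formula: C12H15N

C12H15N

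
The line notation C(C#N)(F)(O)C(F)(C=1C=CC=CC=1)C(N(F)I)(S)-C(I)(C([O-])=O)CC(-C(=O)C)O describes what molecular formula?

C16H14F3I2N2O5S-

Heavy atoms from the SMILES: 16 C, 3 F, 2 I, 2 N, 5 O, 1 S.
Implicit hydrogens by atom environment:
  7 × C: no H
  5 × C (aromatic): 1 H each → 5
  3 × F: no H
  2 × I: no H
  2 × N: no H
  2 × O: 1 H each → 2
  2 × O: no H
  1 × C: 3 H
  1 × C: 2 H
  1 × C: 1 H
  1 × C (aromatic): no H
  1 × O (charge -1): no H
  1 × S: 1 H
  Total hydrogens = 14.
Net charge -1.
Molecular formula: C16H14F3I2N2O5S-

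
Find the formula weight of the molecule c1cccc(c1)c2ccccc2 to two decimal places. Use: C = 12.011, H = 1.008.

154.21

Molecular formula: C12H10.
M = 12×12.011 + 10×1.008 = 154.21 g/mol.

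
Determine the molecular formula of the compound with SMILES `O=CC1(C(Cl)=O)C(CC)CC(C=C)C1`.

Heavy atoms from the SMILES: 11 C, 1 Cl, 2 O.
Implicit hydrogens by atom environment:
  4 × C: 2 H each → 8
  4 × C: 1 H each → 4
  2 × C: no H
  2 × O: no H
  1 × C: 3 H
  1 × Cl: no H
  Total hydrogens = 15.
Molecular formula: C11H15ClO2

C11H15ClO2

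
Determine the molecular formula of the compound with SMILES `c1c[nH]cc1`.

Heavy atoms from the SMILES: 4 C, 1 N.
Implicit hydrogens by atom environment:
  4 × C (aromatic): 1 H each → 4
  1 × N (aromatic): 1 H
  Total hydrogens = 5.
Molecular formula: C4H5N

C4H5N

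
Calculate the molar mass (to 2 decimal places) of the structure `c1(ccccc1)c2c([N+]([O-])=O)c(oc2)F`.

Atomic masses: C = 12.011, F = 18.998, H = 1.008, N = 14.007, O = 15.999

207.16

Molecular formula: C10H6FNO3.
M = 10×12.011 + 1×18.998 + 6×1.008 + 1×14.007 + 3×15.999 = 207.16 g/mol.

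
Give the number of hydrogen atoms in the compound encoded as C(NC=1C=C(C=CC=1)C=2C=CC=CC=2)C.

15

Hydrogens are implicit in SMILES; fill each atom to its normal valence:
  9 × C (aromatic): 1 H each → 9
  3 × C (aromatic): no H
  1 × C: 3 H
  1 × C: 2 H
  1 × N: 1 H
  Total hydrogens = 15.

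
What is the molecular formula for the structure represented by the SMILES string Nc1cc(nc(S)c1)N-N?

C5H8N4S

Heavy atoms from the SMILES: 5 C, 4 N, 1 S.
Implicit hydrogens by atom environment:
  3 × C (aromatic): no H
  2 × C (aromatic): 1 H each → 2
  2 × N: 2 H each → 4
  1 × N: 1 H
  1 × N (aromatic): no H
  1 × S: 1 H
  Total hydrogens = 8.
Molecular formula: C5H8N4S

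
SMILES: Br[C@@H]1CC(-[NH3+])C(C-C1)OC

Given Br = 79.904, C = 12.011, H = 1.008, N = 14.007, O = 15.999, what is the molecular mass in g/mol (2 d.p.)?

Molecular formula: C7H15BrNO+.
M = 1×79.904 + 7×12.011 + 15×1.008 + 1×14.007 + 1×15.999 = 209.11 g/mol.

209.11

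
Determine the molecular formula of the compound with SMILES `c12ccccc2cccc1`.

Heavy atoms from the SMILES: 10 C.
Implicit hydrogens by atom environment:
  8 × C (aromatic): 1 H each → 8
  2 × C (aromatic): no H
  Total hydrogens = 8.
Molecular formula: C10H8

C10H8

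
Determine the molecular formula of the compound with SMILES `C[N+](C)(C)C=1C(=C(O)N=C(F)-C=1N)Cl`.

Heavy atoms from the SMILES: 8 C, 1 Cl, 1 F, 3 N, 1 O.
Implicit hydrogens by atom environment:
  5 × C (aromatic): no H
  3 × C: 3 H each → 9
  1 × Cl: no H
  1 × F: no H
  1 × N: 2 H
  1 × N (aromatic): no H
  1 × N (charge +1): no H
  1 × O: 1 H
  Total hydrogens = 12.
Net charge +1.
Molecular formula: C8H12ClFN3O+

C8H12ClFN3O+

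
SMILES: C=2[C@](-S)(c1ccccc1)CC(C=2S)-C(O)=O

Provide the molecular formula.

C12H12O2S2

Heavy atoms from the SMILES: 12 C, 2 O, 2 S.
Implicit hydrogens by atom environment:
  5 × C (aromatic): 1 H each → 5
  3 × C: no H
  2 × C: 1 H each → 2
  2 × S: 1 H each → 2
  1 × C: 2 H
  1 × C (aromatic): no H
  1 × O: 1 H
  1 × O: no H
  Total hydrogens = 12.
Molecular formula: C12H12O2S2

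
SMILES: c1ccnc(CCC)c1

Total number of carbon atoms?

8

The symbol for carbon appears 8 times in the SMILES. Lowercase c denotes aromatic carbon and counts toward C.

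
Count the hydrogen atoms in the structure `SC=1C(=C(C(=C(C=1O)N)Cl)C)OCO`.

10

Hydrogens are implicit in SMILES; fill each atom to its normal valence:
  6 × C (aromatic): no H
  2 × O: 1 H each → 2
  1 × C: 3 H
  1 × C: 2 H
  1 × Cl: no H
  1 × N: 2 H
  1 × O: no H
  1 × S: 1 H
  Total hydrogens = 10.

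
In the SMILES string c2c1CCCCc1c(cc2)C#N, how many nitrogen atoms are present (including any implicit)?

1

The symbol for nitrogen appears 1 time in the SMILES.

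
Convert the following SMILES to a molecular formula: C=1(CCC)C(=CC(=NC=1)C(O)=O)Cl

Heavy atoms from the SMILES: 9 C, 1 Cl, 1 N, 2 O.
Implicit hydrogens by atom environment:
  3 × C (aromatic): no H
  2 × C: 2 H each → 4
  2 × C (aromatic): 1 H each → 2
  1 × C: 3 H
  1 × C: no H
  1 × Cl: no H
  1 × N (aromatic): no H
  1 × O: 1 H
  1 × O: no H
  Total hydrogens = 10.
Molecular formula: C9H10ClNO2

C9H10ClNO2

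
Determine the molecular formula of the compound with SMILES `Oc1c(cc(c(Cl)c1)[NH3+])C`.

C7H9ClNO+

Heavy atoms from the SMILES: 7 C, 1 Cl, 1 N, 1 O.
Implicit hydrogens by atom environment:
  4 × C (aromatic): no H
  2 × C (aromatic): 1 H each → 2
  1 × C: 3 H
  1 × Cl: no H
  1 × N (charge +1): 3 H
  1 × O: 1 H
  Total hydrogens = 9.
Net charge +1.
Molecular formula: C7H9ClNO+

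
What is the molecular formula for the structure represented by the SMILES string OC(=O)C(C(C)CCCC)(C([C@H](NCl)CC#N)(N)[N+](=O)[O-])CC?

Heavy atoms from the SMILES: 14 C, 1 Cl, 4 N, 4 O.
Implicit hydrogens by atom environment:
  5 × C: 2 H each → 10
  4 × C: no H
  3 × C: 3 H each → 9
  2 × C: 1 H each → 2
  2 × O: no H
  1 × Cl: no H
  1 × N: 2 H
  1 × N: 1 H
  1 × N (charge +1): no H
  1 × N: no H
  1 × O: 1 H
  1 × O (charge -1): no H
  Total hydrogens = 25.
Molecular formula: C14H25ClN4O4

C14H25ClN4O4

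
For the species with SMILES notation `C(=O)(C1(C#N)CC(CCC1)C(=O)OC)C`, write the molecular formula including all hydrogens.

C11H15NO3

Heavy atoms from the SMILES: 11 C, 1 N, 3 O.
Implicit hydrogens by atom environment:
  4 × C: 2 H each → 8
  4 × C: no H
  3 × O: no H
  2 × C: 3 H each → 6
  1 × C: 1 H
  1 × N: no H
  Total hydrogens = 15.
Molecular formula: C11H15NO3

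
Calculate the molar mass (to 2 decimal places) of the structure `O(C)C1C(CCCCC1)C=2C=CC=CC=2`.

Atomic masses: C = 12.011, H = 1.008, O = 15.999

Molecular formula: C14H20O.
M = 14×12.011 + 20×1.008 + 1×15.999 = 204.31 g/mol.

204.31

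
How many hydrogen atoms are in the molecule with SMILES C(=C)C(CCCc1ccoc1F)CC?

Hydrogens are implicit in SMILES; fill each atom to its normal valence:
  5 × C: 2 H each → 10
  2 × C (aromatic): 1 H each → 2
  2 × C: 1 H each → 2
  2 × C (aromatic): no H
  1 × C: 3 H
  1 × F: no H
  1 × O (aromatic): no H
  Total hydrogens = 17.

17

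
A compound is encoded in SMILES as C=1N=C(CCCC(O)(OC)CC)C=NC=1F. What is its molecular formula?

Heavy atoms from the SMILES: 11 C, 1 F, 2 N, 2 O.
Implicit hydrogens by atom environment:
  4 × C: 2 H each → 8
  2 × C: 3 H each → 6
  2 × C (aromatic): 1 H each → 2
  2 × C (aromatic): no H
  2 × N (aromatic): no H
  1 × C: no H
  1 × F: no H
  1 × O: 1 H
  1 × O: no H
  Total hydrogens = 17.
Molecular formula: C11H17FN2O2

C11H17FN2O2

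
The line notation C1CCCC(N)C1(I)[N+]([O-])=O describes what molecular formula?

Heavy atoms from the SMILES: 6 C, 1 I, 2 N, 2 O.
Implicit hydrogens by atom environment:
  4 × C: 2 H each → 8
  1 × C: 1 H
  1 × C: no H
  1 × I: no H
  1 × N: 2 H
  1 × N (charge +1): no H
  1 × O: no H
  1 × O (charge -1): no H
  Total hydrogens = 11.
Molecular formula: C6H11IN2O2

C6H11IN2O2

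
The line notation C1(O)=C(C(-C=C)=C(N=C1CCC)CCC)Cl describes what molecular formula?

Heavy atoms from the SMILES: 13 C, 1 Cl, 1 N, 1 O.
Implicit hydrogens by atom environment:
  5 × C: 2 H each → 10
  5 × C (aromatic): no H
  2 × C: 3 H each → 6
  1 × C: 1 H
  1 × Cl: no H
  1 × N (aromatic): no H
  1 × O: 1 H
  Total hydrogens = 18.
Molecular formula: C13H18ClNO

C13H18ClNO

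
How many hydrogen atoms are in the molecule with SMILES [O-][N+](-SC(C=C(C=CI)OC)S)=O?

8

Hydrogens are implicit in SMILES; fill each atom to its normal valence:
  4 × C: 1 H each → 4
  2 × O: no H
  1 × C: 3 H
  1 × C: no H
  1 × I: no H
  1 × N (charge +1): no H
  1 × O (charge -1): no H
  1 × S: 1 H
  1 × S: no H
  Total hydrogens = 8.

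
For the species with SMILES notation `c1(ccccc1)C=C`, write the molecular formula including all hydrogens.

Heavy atoms from the SMILES: 8 C.
Implicit hydrogens by atom environment:
  5 × C (aromatic): 1 H each → 5
  1 × C: 2 H
  1 × C: 1 H
  1 × C (aromatic): no H
  Total hydrogens = 8.
Molecular formula: C8H8

C8H8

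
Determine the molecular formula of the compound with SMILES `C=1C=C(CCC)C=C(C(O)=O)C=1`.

C10H12O2

Heavy atoms from the SMILES: 10 C, 2 O.
Implicit hydrogens by atom environment:
  4 × C (aromatic): 1 H each → 4
  2 × C: 2 H each → 4
  2 × C (aromatic): no H
  1 × C: 3 H
  1 × C: no H
  1 × O: 1 H
  1 × O: no H
  Total hydrogens = 12.
Molecular formula: C10H12O2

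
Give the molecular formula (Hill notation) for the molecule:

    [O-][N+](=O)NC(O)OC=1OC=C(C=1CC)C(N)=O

C8H11N3O6

Heavy atoms from the SMILES: 8 C, 3 N, 6 O.
Implicit hydrogens by atom environment:
  3 × C (aromatic): no H
  3 × O: no H
  1 × C: 3 H
  1 × C: 2 H
  1 × C (aromatic): 1 H
  1 × C: 1 H
  1 × C: no H
  1 × N: 2 H
  1 × N: 1 H
  1 × N (charge +1): no H
  1 × O: 1 H
  1 × O (aromatic): no H
  1 × O (charge -1): no H
  Total hydrogens = 11.
Molecular formula: C8H11N3O6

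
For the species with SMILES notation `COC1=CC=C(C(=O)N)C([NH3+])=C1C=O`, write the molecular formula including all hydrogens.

Heavy atoms from the SMILES: 9 C, 2 N, 3 O.
Implicit hydrogens by atom environment:
  4 × C (aromatic): no H
  3 × O: no H
  2 × C (aromatic): 1 H each → 2
  1 × C: 3 H
  1 × C: 1 H
  1 × C: no H
  1 × N (charge +1): 3 H
  1 × N: 2 H
  Total hydrogens = 11.
Net charge +1.
Molecular formula: C9H11N2O3+

C9H11N2O3+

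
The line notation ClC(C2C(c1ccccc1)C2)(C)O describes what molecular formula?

C11H13ClO

Heavy atoms from the SMILES: 11 C, 1 Cl, 1 O.
Implicit hydrogens by atom environment:
  5 × C (aromatic): 1 H each → 5
  2 × C: 1 H each → 2
  1 × C: 3 H
  1 × C: 2 H
  1 × C: no H
  1 × C (aromatic): no H
  1 × Cl: no H
  1 × O: 1 H
  Total hydrogens = 13.
Molecular formula: C11H13ClO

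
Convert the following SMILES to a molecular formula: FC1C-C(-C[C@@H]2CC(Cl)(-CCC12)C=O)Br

Heavy atoms from the SMILES: 1 Br, 11 C, 1 Cl, 1 F, 1 O.
Implicit hydrogens by atom environment:
  5 × C: 2 H each → 10
  5 × C: 1 H each → 5
  1 × Br: no H
  1 × C: no H
  1 × Cl: no H
  1 × F: no H
  1 × O: no H
  Total hydrogens = 15.
Molecular formula: C11H15BrClFO

C11H15BrClFO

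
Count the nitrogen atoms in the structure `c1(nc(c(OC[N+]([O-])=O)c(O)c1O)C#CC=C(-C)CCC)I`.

2

The symbol for nitrogen appears 2 times in the SMILES.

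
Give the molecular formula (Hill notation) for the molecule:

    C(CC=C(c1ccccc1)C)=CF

Heavy atoms from the SMILES: 12 C, 1 F.
Implicit hydrogens by atom environment:
  5 × C (aromatic): 1 H each → 5
  3 × C: 1 H each → 3
  1 × C: 3 H
  1 × C: 2 H
  1 × C: no H
  1 × C (aromatic): no H
  1 × F: no H
  Total hydrogens = 13.
Molecular formula: C12H13F

C12H13F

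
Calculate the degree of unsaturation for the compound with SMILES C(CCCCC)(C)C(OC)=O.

1

Molecular formula from the SMILES: C9H18O2.
DoU = (2C + 2 + N − H − X)/2 = (2·9 + 2 + 0 − 18 − 0)/2 = 2/2 = 1.
(Structurally: 0 ring(s) + 1 π bond(s) = 1.)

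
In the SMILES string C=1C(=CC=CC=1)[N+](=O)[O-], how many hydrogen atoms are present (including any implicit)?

Hydrogens are implicit in SMILES; fill each atom to its normal valence:
  5 × C (aromatic): 1 H each → 5
  1 × C (aromatic): no H
  1 × N (charge +1): no H
  1 × O: no H
  1 × O (charge -1): no H
  Total hydrogens = 5.

5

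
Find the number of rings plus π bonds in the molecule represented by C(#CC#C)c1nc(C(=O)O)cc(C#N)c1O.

Molecular formula from the SMILES: C11H4N2O3.
DoU = (2C + 2 + N − H − X)/2 = (2·11 + 2 + 2 − 4 − 0)/2 = 22/2 = 11.
(Structurally: 1 ring(s) + 10 π bond(s) = 11.)

11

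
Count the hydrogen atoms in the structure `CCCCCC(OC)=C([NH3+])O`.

18

Hydrogens are implicit in SMILES; fill each atom to its normal valence:
  4 × C: 2 H each → 8
  2 × C: 3 H each → 6
  2 × C: no H
  1 × N (charge +1): 3 H
  1 × O: 1 H
  1 × O: no H
  Total hydrogens = 18.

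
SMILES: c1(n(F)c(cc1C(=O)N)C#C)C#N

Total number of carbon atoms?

The symbol for carbon appears 8 times in the SMILES. Lowercase c denotes aromatic carbon and counts toward C.

8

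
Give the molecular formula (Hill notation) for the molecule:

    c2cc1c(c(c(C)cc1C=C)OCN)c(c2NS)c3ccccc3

Heavy atoms from the SMILES: 20 C, 2 N, 1 O, 1 S.
Implicit hydrogens by atom environment:
  8 × C (aromatic): 1 H each → 8
  8 × C (aromatic): no H
  2 × C: 2 H each → 4
  1 × C: 3 H
  1 × C: 1 H
  1 × N: 2 H
  1 × N: 1 H
  1 × O: no H
  1 × S: 1 H
  Total hydrogens = 20.
Molecular formula: C20H20N2OS

C20H20N2OS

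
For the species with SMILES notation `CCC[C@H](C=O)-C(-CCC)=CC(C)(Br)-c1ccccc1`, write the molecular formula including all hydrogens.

Heavy atoms from the SMILES: 1 Br, 18 C, 1 O.
Implicit hydrogens by atom environment:
  5 × C (aromatic): 1 H each → 5
  4 × C: 2 H each → 8
  3 × C: 3 H each → 9
  3 × C: 1 H each → 3
  2 × C: no H
  1 × Br: no H
  1 × C (aromatic): no H
  1 × O: no H
  Total hydrogens = 25.
Molecular formula: C18H25BrO

C18H25BrO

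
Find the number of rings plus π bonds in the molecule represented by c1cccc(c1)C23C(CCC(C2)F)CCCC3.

6

Molecular formula from the SMILES: C16H21F.
DoU = (2C + 2 + N − H − X)/2 = (2·16 + 2 + 0 − 21 − 1)/2 = 12/2 = 6.
(Structurally: 3 ring(s) + 3 π bond(s) = 6.)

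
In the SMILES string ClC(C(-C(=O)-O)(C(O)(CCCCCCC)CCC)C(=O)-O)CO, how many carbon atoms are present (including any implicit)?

The symbol for carbon appears 16 times in the SMILES. (Cl is a single chlorine, not C + l.)

16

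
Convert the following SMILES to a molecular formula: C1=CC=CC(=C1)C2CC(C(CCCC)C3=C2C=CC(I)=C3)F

Heavy atoms from the SMILES: 20 C, 1 F, 1 I.
Implicit hydrogens by atom environment:
  8 × C (aromatic): 1 H each → 8
  4 × C: 2 H each → 8
  4 × C (aromatic): no H
  3 × C: 1 H each → 3
  1 × C: 3 H
  1 × F: no H
  1 × I: no H
  Total hydrogens = 22.
Molecular formula: C20H22FI

C20H22FI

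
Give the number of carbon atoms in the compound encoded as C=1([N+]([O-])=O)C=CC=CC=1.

The symbol for carbon appears 6 times in the SMILES.

6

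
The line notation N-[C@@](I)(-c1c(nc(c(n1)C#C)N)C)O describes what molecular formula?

Heavy atoms from the SMILES: 8 C, 1 I, 4 N, 1 O.
Implicit hydrogens by atom environment:
  4 × C (aromatic): no H
  2 × C: no H
  2 × N: 2 H each → 4
  2 × N (aromatic): no H
  1 × C: 3 H
  1 × C: 1 H
  1 × I: no H
  1 × O: 1 H
  Total hydrogens = 9.
Molecular formula: C8H9IN4O

C8H9IN4O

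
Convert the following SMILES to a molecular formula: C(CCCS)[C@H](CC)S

Heavy atoms from the SMILES: 7 C, 2 S.
Implicit hydrogens by atom environment:
  5 × C: 2 H each → 10
  2 × S: 1 H each → 2
  1 × C: 3 H
  1 × C: 1 H
  Total hydrogens = 16.
Molecular formula: C7H16S2

C7H16S2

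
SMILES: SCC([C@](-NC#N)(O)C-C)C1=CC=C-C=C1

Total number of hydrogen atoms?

Hydrogens are implicit in SMILES; fill each atom to its normal valence:
  5 × C (aromatic): 1 H each → 5
  2 × C: 2 H each → 4
  2 × C: no H
  1 × C: 3 H
  1 × C: 1 H
  1 × C (aromatic): no H
  1 × N: 1 H
  1 × N: no H
  1 × O: 1 H
  1 × S: 1 H
  Total hydrogens = 16.

16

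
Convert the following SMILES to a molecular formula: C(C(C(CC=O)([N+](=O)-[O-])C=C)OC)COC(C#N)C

Heavy atoms from the SMILES: 12 C, 2 N, 5 O.
Implicit hydrogens by atom environment:
  4 × C: 2 H each → 8
  4 × C: 1 H each → 4
  4 × O: no H
  2 × C: 3 H each → 6
  2 × C: no H
  1 × N: no H
  1 × N (charge +1): no H
  1 × O (charge -1): no H
  Total hydrogens = 18.
Molecular formula: C12H18N2O5

C12H18N2O5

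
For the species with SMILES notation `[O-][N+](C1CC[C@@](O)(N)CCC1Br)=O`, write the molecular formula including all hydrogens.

C7H13BrN2O3

Heavy atoms from the SMILES: 1 Br, 7 C, 2 N, 3 O.
Implicit hydrogens by atom environment:
  4 × C: 2 H each → 8
  2 × C: 1 H each → 2
  1 × Br: no H
  1 × C: no H
  1 × N: 2 H
  1 × N (charge +1): no H
  1 × O: 1 H
  1 × O: no H
  1 × O (charge -1): no H
  Total hydrogens = 13.
Molecular formula: C7H13BrN2O3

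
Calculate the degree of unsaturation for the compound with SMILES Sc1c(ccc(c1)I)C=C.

Molecular formula from the SMILES: C8H7IS.
DoU = (2C + 2 + N − H − X)/2 = (2·8 + 2 + 0 − 7 − 1)/2 = 10/2 = 5.
(Structurally: 1 ring(s) + 4 π bond(s) = 5.)

5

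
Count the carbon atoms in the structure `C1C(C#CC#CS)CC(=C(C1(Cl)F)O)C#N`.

The symbol for carbon appears 11 times in the SMILES. (Cl is a single chlorine, not C + l.)

11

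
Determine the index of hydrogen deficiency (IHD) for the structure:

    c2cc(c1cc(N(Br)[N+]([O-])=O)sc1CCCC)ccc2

Molecular formula from the SMILES: C14H15BrN2O2S.
DoU = (2C + 2 + N − H − X)/2 = (2·14 + 2 + 2 − 15 − 1)/2 = 16/2 = 8.
(Structurally: 2 ring(s) + 6 π bond(s) = 8.)

8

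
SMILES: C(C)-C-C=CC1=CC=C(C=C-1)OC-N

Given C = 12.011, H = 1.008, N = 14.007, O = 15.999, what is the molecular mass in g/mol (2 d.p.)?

Molecular formula: C12H17NO.
M = 12×12.011 + 17×1.008 + 1×14.007 + 1×15.999 = 191.27 g/mol.

191.27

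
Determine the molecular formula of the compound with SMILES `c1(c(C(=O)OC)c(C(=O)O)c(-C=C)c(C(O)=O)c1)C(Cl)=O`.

Heavy atoms from the SMILES: 13 C, 1 Cl, 7 O.
Implicit hydrogens by atom environment:
  5 × C (aromatic): no H
  5 × O: no H
  4 × C: no H
  2 × O: 1 H each → 2
  1 × C: 3 H
  1 × C: 2 H
  1 × C (aromatic): 1 H
  1 × C: 1 H
  1 × Cl: no H
  Total hydrogens = 9.
Molecular formula: C13H9ClO7

C13H9ClO7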